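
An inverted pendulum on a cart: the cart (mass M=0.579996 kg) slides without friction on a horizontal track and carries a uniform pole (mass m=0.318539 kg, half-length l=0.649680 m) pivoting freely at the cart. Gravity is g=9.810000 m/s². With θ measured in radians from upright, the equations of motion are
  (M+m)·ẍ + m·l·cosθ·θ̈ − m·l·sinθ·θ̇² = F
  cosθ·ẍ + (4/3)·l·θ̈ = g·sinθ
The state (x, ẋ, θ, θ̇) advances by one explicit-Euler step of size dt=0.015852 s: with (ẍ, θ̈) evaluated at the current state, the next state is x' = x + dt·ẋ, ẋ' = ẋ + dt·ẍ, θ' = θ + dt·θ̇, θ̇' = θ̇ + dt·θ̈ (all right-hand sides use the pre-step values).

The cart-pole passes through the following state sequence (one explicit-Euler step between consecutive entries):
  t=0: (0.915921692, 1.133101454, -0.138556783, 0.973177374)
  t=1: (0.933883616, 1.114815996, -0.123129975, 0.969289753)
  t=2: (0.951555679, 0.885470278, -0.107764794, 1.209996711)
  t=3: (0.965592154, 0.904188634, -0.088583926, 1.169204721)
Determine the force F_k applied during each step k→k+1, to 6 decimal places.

F_0 = -1.059667 N
F_1 = -9.857420 N
F_2 = 0.564145 N

step 0→1:
  ẍ = (ẋ'−ẋ)/dt = (1.114815996−1.133101454)/0.015852 = -1.153511
  θ̈ = (θ̇'−θ̇)/dt = (0.969289753−0.973177374)/0.015852 = -0.245245
  sinθ=-0.138114, cosθ=0.990416
  F = (M+m)·ẍ + m·l·cosθ·θ̈ − m·l·sinθ·θ̇² = -1.036470 + -0.050267 − -0.027070 = -1.059667
step 1→2:
  ẍ = (ẋ'−ẋ)/dt = (0.885470278−1.114815996)/0.015852 = -14.467936
  θ̈ = (θ̇'−θ̇)/dt = (1.209996711−0.969289753)/0.015852 = 15.184643
  sinθ=-0.122819, cosθ=0.992429
  F = (M+m)·ẍ + m·l·cosθ·θ̈ − m·l·sinθ·θ̇² = -12.999947 + 3.118647 − -0.023880 = -9.857420
step 2→3:
  ẍ = (ẋ'−ẋ)/dt = (0.904188634−0.885470278)/0.015852 = 1.180820
  θ̈ = (θ̇'−θ̇)/dt = (1.169204721−1.209996711)/0.015852 = -2.573302
  sinθ=-0.107556, cosθ=0.994199
  F = (M+m)·ẍ + m·l·cosθ·θ̈ − m·l·sinθ·θ̇² = 1.061008 + -0.529452 − -0.032589 = 0.564145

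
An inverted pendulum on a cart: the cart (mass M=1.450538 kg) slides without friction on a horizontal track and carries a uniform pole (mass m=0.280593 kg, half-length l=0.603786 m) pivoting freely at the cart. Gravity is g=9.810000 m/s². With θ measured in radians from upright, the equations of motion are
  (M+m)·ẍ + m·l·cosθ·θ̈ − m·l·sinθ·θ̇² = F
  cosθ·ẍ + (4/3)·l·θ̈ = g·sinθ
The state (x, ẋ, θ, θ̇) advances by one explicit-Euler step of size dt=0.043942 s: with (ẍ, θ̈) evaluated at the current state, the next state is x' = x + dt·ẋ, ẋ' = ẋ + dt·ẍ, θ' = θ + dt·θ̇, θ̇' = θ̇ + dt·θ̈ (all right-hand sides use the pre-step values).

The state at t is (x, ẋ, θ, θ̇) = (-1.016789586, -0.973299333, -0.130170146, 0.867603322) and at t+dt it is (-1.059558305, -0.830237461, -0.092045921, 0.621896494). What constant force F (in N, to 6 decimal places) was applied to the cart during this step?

F = 4.713286 N

ẍ = (ẋ'−ẋ)/dt = (-0.830237461−-0.973299333)/0.043942 = 3.255698
θ̈ = (θ̇'−θ̇)/dt = (0.621896494−0.867603322)/0.043942 = -5.591617
sinθ=-0.129803, cosθ=0.991540
F = (M+m)·ẍ + m·l·cosθ·θ̈ − m·l·sinθ·θ̇² = 5.636039 + -0.939307 − -0.016553 = 4.713286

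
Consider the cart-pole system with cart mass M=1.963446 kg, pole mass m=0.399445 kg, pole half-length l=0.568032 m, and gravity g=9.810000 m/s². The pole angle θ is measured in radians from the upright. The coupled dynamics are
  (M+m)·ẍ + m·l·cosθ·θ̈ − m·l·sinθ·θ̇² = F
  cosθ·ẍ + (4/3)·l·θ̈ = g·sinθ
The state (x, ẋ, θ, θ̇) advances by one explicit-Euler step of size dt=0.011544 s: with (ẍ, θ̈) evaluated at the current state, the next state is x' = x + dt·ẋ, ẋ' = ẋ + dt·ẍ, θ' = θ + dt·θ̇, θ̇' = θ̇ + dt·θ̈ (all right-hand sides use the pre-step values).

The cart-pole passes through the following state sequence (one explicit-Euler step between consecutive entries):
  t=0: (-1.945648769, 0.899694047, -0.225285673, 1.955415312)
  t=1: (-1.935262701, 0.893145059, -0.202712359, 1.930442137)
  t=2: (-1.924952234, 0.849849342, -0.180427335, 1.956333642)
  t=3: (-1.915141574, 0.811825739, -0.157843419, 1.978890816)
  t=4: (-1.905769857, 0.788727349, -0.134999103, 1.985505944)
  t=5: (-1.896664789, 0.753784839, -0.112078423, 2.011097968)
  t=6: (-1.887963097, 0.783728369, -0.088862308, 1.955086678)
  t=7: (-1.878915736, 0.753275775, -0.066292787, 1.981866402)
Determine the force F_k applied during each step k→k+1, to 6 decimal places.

F_0 = -1.625125 N
F_1 = -8.193300 N
F_2 = -7.190888 N
F_3 = -4.459837 N
F_4 = -6.533407 N
F_5 = 5.137653 N
F_6 = -5.631962 N

step 0→1:
  ẍ = (ẋ'−ẋ)/dt = (0.893145059−0.899694047)/0.011544 = -0.567307
  θ̈ = (θ̇'−θ̇)/dt = (1.930442137−1.955415312)/0.011544 = -2.163303
  sinθ=-0.223385, cosθ=0.974730
  F = (M+m)·ẍ + m·l·cosθ·θ̈ − m·l·sinθ·θ̇² = -1.340484 + -0.478445 − -0.193803 = -1.625125
step 1→2:
  ẍ = (ẋ'−ẋ)/dt = (0.849849342−0.893145059)/0.011544 = -3.750495
  θ̈ = (θ̇'−θ̇)/dt = (1.956333642−1.930442137)/0.011544 = 2.242854
  sinθ=-0.201327, cosθ=0.979524
  F = (M+m)·ẍ + m·l·cosθ·θ̈ − m·l·sinθ·θ̇² = -8.862011 + 0.498478 − -0.170234 = -8.193300
step 2→3:
  ẍ = (ẋ'−ẋ)/dt = (0.811825739−0.849849342)/0.011544 = -3.293798
  θ̈ = (θ̇'−θ̇)/dt = (1.978890816−1.956333642)/0.011544 = 1.954017
  sinθ=-0.179450, cosθ=0.983767
  F = (M+m)·ẍ + m·l·cosθ·θ̈ − m·l·sinθ·θ̇² = -7.782886 + 0.436165 − -0.155833 = -7.190888
step 3→4:
  ẍ = (ẋ'−ẋ)/dt = (0.788727349−0.811825739)/0.011544 = -2.000900
  θ̈ = (θ̇'−θ̇)/dt = (1.985505944−1.978890816)/0.011544 = 0.573036
  sinθ=-0.157189, cosθ=0.987569
  F = (M+m)·ẍ + m·l·cosθ·θ̈ − m·l·sinθ·θ̇² = -4.727909 + 0.128404 − -0.139667 = -4.459837
step 4→5:
  ẍ = (ẋ'−ẋ)/dt = (0.753784839−0.788727349)/0.011544 = -3.026898
  θ̈ = (θ̇'−θ̇)/dt = (2.011097968−1.985505944)/0.011544 = 2.216911
  sinθ=-0.134589, cosθ=0.990901
  F = (M+m)·ẍ + m·l·cosθ·θ̈ − m·l·sinθ·θ̇² = -7.152230 + 0.498435 − -0.120388 = -6.533407
step 5→6:
  ẍ = (ẋ'−ẋ)/dt = (0.783728369−0.753784839)/0.011544 = 2.593861
  θ̈ = (θ̇'−θ̇)/dt = (1.955086678−2.011097968)/0.011544 = -4.851983
  sinθ=-0.111844, cosθ=0.993726
  F = (M+m)·ẍ + m·l·cosθ·θ̈ − m·l·sinθ·θ̇² = 6.129011 + -1.093996 − -0.102638 = 5.137653
step 6→7:
  ẍ = (ẋ'−ẋ)/dt = (0.753275775−0.783728369)/0.011544 = -2.637959
  θ̈ = (θ̇'−θ̇)/dt = (1.981866402−1.955086678)/0.011544 = 2.319796
  sinθ=-0.088745, cosθ=0.996054
  F = (M+m)·ẍ + m·l·cosθ·θ̈ − m·l·sinθ·θ̇² = -6.233209 + 0.524279 − -0.076968 = -5.631962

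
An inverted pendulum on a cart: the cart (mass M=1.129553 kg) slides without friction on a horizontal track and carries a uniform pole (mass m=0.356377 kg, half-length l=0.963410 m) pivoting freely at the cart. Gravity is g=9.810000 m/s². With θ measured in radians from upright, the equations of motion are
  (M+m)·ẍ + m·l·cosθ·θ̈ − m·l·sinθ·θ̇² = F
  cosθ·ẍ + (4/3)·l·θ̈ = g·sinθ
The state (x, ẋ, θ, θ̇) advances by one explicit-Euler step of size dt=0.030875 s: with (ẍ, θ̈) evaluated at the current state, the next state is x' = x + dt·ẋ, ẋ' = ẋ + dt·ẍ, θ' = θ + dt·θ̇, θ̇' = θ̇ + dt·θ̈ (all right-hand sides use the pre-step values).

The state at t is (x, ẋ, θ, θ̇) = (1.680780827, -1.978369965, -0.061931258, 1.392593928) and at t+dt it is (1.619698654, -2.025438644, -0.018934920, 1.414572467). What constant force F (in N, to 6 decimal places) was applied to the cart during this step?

F = -1.980140 N

ẍ = (ẋ'−ẋ)/dt = (-2.025438644−-1.978369965)/0.030875 = -1.524492
θ̈ = (θ̇'−θ̇)/dt = (1.414572467−1.392593928)/0.030875 = 0.711856
sinθ=-0.061892, cosθ=0.998083
F = (M+m)·ẍ + m·l·cosθ·θ̈ − m·l·sinθ·θ̇² = -2.265288 + 0.243938 − -0.041210 = -1.980140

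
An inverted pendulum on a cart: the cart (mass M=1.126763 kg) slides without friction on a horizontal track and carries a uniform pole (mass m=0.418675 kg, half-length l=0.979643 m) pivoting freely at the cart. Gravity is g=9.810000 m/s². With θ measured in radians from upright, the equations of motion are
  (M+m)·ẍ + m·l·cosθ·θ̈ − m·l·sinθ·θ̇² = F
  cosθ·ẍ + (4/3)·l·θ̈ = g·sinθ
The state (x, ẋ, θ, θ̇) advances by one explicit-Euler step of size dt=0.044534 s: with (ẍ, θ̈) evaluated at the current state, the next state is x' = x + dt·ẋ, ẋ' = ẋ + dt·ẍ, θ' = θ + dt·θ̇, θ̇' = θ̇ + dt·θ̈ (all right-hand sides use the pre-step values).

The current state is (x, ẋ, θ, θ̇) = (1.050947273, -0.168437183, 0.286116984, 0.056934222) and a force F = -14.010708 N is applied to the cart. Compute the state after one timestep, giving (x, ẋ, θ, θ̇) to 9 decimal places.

(1.043446091, -0.694588332, 0.288652493, 0.537768626)

sinθ=0.282229202, cosθ=0.959347006
temp = (F + m·l·θ̇²·sinθ)/(M+m) = (-14.010708 + 0.000375227)/1.545438 = -9.065606497
θ̈ = (g·sinθ − cosθ·temp)/(l·(4/3 − m·cos²θ/(M+m))) = 10.797018108
ẍ = temp − m·l·θ̈·cosθ/(M+m) = -11.814594446
Euler: x'=1.050947273+0.044534·-0.168437183=1.043446091, ẋ'=-0.168437183+0.044534·-11.814594446=-0.694588332
       θ'=0.286116984+0.044534·0.056934222=0.288652493, θ̇'=0.056934222+0.044534·10.797018108=0.537768626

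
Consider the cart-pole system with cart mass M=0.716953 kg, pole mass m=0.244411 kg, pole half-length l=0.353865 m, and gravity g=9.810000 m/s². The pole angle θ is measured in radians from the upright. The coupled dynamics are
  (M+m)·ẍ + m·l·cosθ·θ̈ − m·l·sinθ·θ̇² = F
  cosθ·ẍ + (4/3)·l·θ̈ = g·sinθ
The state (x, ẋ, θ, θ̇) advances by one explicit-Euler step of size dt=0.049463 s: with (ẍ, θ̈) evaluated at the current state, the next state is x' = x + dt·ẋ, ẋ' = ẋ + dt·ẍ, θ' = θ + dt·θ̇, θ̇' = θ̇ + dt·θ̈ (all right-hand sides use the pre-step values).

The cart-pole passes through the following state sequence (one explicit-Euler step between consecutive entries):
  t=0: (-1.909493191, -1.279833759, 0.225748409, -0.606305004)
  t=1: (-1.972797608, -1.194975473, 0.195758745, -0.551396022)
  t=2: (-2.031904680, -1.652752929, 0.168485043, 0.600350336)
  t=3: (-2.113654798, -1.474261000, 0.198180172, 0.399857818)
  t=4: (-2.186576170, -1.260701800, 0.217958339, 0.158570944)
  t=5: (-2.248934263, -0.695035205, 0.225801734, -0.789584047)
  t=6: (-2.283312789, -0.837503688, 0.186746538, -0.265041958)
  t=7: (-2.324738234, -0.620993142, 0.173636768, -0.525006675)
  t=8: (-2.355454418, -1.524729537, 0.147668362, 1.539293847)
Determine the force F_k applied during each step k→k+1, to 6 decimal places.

step 0→1:
  ẍ = (ẋ'−ẋ)/dt = (-1.194975473−-1.279833759)/0.049463 = 1.715591
  θ̈ = (θ̇'−θ̇)/dt = (-0.551396022−-0.606305004)/0.049463 = 1.110102
  sinθ=0.223836, cosθ=0.974627
  F = (M+m)·ẍ + m·l·cosθ·θ̈ − m·l·sinθ·θ̇² = 1.649308 + 0.093575 − 0.007117 = 1.735766
step 1→2:
  ẍ = (ẋ'−ẋ)/dt = (-1.652752929−-1.194975473)/0.049463 = -9.254947
  θ̈ = (θ̇'−θ̇)/dt = (0.600350336−-0.551396022)/0.049463 = 23.285008
  sinθ=0.194511, cosθ=0.980900
  F = (M+m)·ẍ + m·l·cosθ·θ̈ − m·l·sinθ·θ̇² = -8.897373 + 1.975421 − 0.005115 = -6.927067
step 2→3:
  ẍ = (ẋ'−ẋ)/dt = (-1.474261000−-1.652752929)/0.049463 = 3.608595
  θ̈ = (θ̇'−θ̇)/dt = (0.399857818−0.600350336)/0.049463 = -4.053384
  sinθ=0.167689, cosθ=0.985840
  F = (M+m)·ẍ + m·l·cosθ·θ̈ − m·l·sinθ·θ̇² = 3.469173 + -0.345607 − 0.005227 = 3.118339
step 3→4:
  ẍ = (ẋ'−ẋ)/dt = (-1.260701800−-1.474261000)/0.049463 = 4.317555
  θ̈ = (θ̇'−θ̇)/dt = (0.158570944−0.399857818)/0.049463 = -4.878129
  sinθ=0.196885, cosθ=0.980426
  F = (M+m)·ẍ + m·l·cosθ·θ̈ − m·l·sinθ·θ̇² = 4.150742 + -0.413644 − 0.002723 = 3.734375
step 4→5:
  ẍ = (ẋ'−ẋ)/dt = (-0.695035205−-1.260701800)/0.049463 = 11.436156
  θ̈ = (θ̇'−θ̇)/dt = (-0.789584047−0.158570944)/0.049463 = -19.168975
  sinθ=0.216237, cosθ=0.976341
  F = (M+m)·ẍ + m·l·cosθ·θ̈ − m·l·sinθ·θ̇² = 10.994309 + -1.618672 − 0.000470 = 9.375167
step 5→6:
  ẍ = (ẋ'−ẋ)/dt = (-0.837503688−-0.695035205)/0.049463 = -2.880304
  θ̈ = (θ̇'−θ̇)/dt = (-0.265041958−-0.789584047)/0.049463 = 10.604737
  sinθ=0.223888, cosθ=0.974615
  F = (M+m)·ẍ + m·l·cosθ·θ̈ − m·l·sinθ·θ̇² = -2.769021 + 0.893905 − 0.012072 = -1.887188
step 6→7:
  ẍ = (ẋ'−ẋ)/dt = (-0.620993142−-0.837503688)/0.049463 = 4.377222
  θ̈ = (θ̇'−θ̇)/dt = (-0.525006675−-0.265041958)/0.049463 = -5.255741
  sinθ=0.185663, cosθ=0.982613
  F = (M+m)·ẍ + m·l·cosθ·θ̈ − m·l·sinθ·θ̇² = 4.208104 + -0.446658 − 0.001128 = 3.760318
step 7→8:
  ẍ = (ẋ'−ẋ)/dt = (-1.524729537−-0.620993142)/0.049463 = -18.270958
  θ̈ = (θ̇'−θ̇)/dt = (1.539293847−-0.525006675)/0.049463 = 41.734236
  sinθ=0.172766, cosθ=0.984963
  F = (M+m)·ẍ + m·l·cosθ·θ̈ − m·l·sinθ·θ̇² = -17.565041 + 3.555255 − 0.004119 = -14.013905

F_0 = 1.735766 N
F_1 = -6.927067 N
F_2 = 3.118339 N
F_3 = 3.734375 N
F_4 = 9.375167 N
F_5 = -1.887188 N
F_6 = 3.760318 N
F_7 = -14.013905 N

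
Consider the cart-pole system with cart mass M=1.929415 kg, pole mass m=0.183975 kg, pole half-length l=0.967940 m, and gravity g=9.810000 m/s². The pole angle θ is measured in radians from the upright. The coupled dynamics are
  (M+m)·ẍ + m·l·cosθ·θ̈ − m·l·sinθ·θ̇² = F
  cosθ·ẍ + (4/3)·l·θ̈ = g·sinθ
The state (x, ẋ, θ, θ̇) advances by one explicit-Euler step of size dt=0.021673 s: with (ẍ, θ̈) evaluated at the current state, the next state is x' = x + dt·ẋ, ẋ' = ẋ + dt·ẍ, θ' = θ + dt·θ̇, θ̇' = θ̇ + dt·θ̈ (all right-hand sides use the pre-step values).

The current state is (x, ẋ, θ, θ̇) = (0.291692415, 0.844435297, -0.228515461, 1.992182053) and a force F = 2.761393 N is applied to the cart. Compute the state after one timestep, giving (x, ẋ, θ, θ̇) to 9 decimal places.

sinθ=-0.226531827, cosθ=0.974003763
temp = (F + m·l·θ̇²·sinθ)/(M+m) = (2.761393 + -0.160101177)/2.113390 = 1.230862180
θ̈ = (g·sinθ − cosθ·temp)/(l·(4/3 − m·cos²θ/(M+m))) = -2.825872957
ẍ = temp − m·l·θ̈·cosθ/(M+m) = 1.462783605
Euler: x'=0.291692415+0.021673·0.844435297=0.309993861, ẋ'=0.844435297+0.021673·1.462783605=0.876138206
       θ'=-0.228515461+0.021673·1.992182053=-0.185338899, θ̇'=1.992182053+0.021673·-2.825872957=1.930936908

(0.309993861, 0.876138206, -0.185338899, 1.930936908)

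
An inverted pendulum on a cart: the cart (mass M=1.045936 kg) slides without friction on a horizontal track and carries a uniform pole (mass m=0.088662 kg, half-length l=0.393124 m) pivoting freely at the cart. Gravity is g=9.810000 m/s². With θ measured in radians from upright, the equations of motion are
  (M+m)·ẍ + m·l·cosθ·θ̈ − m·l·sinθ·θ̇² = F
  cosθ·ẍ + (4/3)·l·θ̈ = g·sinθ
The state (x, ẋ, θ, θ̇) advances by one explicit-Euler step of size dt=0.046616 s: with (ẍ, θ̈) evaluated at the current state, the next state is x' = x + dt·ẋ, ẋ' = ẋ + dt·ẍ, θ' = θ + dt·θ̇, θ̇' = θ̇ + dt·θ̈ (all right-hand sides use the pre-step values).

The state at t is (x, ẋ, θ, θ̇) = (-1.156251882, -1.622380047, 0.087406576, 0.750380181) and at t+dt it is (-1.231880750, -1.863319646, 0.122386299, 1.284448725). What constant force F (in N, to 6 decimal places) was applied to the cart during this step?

ẍ = (ẋ'−ẋ)/dt = (-1.863319646−-1.622380047)/0.046616 = -5.168603
θ̈ = (θ̇'−θ̇)/dt = (1.284448725−0.750380181)/0.046616 = 11.456765
sinθ=0.087295, cosθ=0.996182
F = (M+m)·ẍ + m·l·cosθ·θ̈ − m·l·sinθ·θ̇² = -5.864287 + 0.397803 − 0.001713 = -5.468197

F = -5.468197 N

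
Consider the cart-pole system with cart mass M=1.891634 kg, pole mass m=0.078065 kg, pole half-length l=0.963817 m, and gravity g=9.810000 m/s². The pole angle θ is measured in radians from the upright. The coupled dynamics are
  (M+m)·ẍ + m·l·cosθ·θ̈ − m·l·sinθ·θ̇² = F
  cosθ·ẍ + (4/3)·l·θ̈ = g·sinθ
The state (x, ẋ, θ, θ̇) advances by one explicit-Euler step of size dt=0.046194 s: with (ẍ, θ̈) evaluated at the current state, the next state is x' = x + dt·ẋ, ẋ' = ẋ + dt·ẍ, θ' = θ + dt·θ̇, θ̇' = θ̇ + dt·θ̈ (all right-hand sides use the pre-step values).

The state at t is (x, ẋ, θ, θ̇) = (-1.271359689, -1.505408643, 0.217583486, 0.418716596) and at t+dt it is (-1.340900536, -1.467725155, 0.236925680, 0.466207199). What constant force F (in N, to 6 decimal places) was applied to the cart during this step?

F = 1.679494 N

ẍ = (ẋ'−ẋ)/dt = (-1.467725155−-1.505408643)/0.046194 = 0.815766
θ̈ = (θ̇'−θ̇)/dt = (0.466207199−0.418716596)/0.046194 = 1.028069
sinθ=0.215871, cosθ=0.976422
F = (M+m)·ẍ + m·l·cosθ·θ̈ − m·l·sinθ·θ̇² = 1.606813 + 0.075528 − 0.002848 = 1.679494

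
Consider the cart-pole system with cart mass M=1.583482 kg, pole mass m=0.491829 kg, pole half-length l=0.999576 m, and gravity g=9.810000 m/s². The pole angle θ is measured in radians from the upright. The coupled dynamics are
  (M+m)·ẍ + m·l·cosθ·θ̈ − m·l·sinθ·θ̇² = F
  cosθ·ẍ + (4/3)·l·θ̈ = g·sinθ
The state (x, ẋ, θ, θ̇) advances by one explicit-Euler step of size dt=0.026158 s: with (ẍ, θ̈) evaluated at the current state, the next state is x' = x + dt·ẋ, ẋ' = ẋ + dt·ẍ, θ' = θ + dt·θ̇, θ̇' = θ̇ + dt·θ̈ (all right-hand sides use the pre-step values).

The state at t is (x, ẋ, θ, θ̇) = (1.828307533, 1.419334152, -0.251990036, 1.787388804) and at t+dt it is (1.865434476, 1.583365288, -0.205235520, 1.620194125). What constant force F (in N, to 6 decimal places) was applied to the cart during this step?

ẍ = (ẋ'−ẋ)/dt = (1.583365288−1.419334152)/0.026158 = 6.270783
θ̈ = (θ̇'−θ̇)/dt = (1.620194125−1.787388804)/0.026158 = -6.391723
sinθ=-0.249332, cosθ=0.968418
F = (M+m)·ẍ + m·l·cosθ·θ̈ − m·l·sinθ·θ̇² = 13.013824 + -3.043062 − -0.391602 = 10.362365

F = 10.362365 N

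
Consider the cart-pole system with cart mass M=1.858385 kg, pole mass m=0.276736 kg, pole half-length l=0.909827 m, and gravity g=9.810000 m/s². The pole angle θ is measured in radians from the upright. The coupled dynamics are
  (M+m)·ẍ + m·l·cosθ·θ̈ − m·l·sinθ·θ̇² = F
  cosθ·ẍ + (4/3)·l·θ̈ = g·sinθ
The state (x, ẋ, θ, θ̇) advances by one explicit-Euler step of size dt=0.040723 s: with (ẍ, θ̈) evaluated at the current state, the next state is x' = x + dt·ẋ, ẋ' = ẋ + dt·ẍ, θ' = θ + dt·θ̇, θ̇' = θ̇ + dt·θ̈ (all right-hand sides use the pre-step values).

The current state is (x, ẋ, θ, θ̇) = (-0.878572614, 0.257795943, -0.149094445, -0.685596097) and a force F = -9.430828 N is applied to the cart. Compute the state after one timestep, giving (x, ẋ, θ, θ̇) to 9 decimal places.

sinθ=-0.148542685, cosθ=0.988905997
temp = (F + m·l·θ̇²·sinθ)/(M+m) = (-9.430828 + -0.017579739)/2.135121 = -4.425232921
θ̈ = (g·sinθ − cosθ·temp)/(l·(4/3 − m·cos²θ/(M+m))) = 2.658942368
ẍ = temp − m·l·θ̈·cosθ/(M+m) = -4.735307328
Euler: x'=-0.878572614+0.040723·0.257795943=-0.868074390, ẋ'=0.257795943+0.040723·-4.735307328=0.064960023
       θ'=-0.149094445+0.040723·-0.685596097=-0.177013975, θ̇'=-0.685596097+0.040723·2.658942368=-0.577315987

(-0.868074390, 0.064960023, -0.177013975, -0.577315987)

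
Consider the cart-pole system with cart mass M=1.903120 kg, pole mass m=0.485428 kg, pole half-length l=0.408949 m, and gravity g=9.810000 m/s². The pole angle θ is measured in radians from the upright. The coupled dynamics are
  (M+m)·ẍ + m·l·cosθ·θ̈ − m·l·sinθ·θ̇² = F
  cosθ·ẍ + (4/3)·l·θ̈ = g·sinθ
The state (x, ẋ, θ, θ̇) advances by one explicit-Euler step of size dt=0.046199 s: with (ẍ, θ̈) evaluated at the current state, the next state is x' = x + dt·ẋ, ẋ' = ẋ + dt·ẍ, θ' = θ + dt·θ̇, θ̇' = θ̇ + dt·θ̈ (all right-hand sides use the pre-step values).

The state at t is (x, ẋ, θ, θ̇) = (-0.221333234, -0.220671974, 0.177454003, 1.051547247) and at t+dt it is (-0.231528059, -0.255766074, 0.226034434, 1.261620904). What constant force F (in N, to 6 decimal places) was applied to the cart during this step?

F = -0.964656 N

ẍ = (ẋ'−ẋ)/dt = (-0.255766074−-0.220671974)/0.046199 = -0.759629
θ̈ = (θ̇'−θ̇)/dt = (1.261620904−1.051547247)/0.046199 = 4.547147
sinθ=0.176524, cosθ=0.984296
F = (M+m)·ẍ + m·l·cosθ·θ̈ − m·l·sinθ·θ̇² = -1.814410 + 0.888503 − 0.038749 = -0.964656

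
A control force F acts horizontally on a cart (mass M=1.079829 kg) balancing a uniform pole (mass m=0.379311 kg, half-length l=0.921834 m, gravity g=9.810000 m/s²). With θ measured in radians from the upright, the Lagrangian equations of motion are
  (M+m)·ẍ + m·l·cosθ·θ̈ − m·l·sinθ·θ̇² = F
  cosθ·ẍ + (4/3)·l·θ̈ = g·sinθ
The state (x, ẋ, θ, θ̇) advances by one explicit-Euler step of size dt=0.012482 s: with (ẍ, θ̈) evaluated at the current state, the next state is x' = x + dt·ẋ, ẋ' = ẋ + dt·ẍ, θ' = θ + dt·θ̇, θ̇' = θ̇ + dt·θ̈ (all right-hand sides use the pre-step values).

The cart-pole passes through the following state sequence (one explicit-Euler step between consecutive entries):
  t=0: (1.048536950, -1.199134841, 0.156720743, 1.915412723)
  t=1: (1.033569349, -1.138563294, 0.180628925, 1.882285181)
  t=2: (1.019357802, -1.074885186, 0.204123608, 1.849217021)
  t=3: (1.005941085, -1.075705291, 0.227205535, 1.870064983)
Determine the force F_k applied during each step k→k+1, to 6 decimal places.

F_0 = 5.963922 N
F_1 = 6.310107 N
F_2 = 0.233645 N

step 0→1:
  ẍ = (ẋ'−ẋ)/dt = (-1.138563294−-1.199134841)/0.012482 = 4.852712
  θ̈ = (θ̇'−θ̇)/dt = (1.882285181−1.915412723)/0.012482 = -2.654025
  sinθ=0.156080, cosθ=0.987744
  F = (M+m)·ẍ + m·l·cosθ·θ̈ − m·l·sinθ·θ̇² = 7.080786 + -0.916638 − 0.200226 = 5.963922
step 1→2:
  ẍ = (ẋ'−ẋ)/dt = (-1.074885186−-1.138563294)/0.012482 = 5.101595
  θ̈ = (θ̇'−θ̇)/dt = (1.849217021−1.882285181)/0.012482 = -2.649268
  sinθ=0.179648, cosθ=0.983731
  F = (M+m)·ẍ + m·l·cosθ·θ̈ − m·l·sinθ·θ̇² = 7.443941 + -0.911277 − 0.222557 = 6.310107
step 2→3:
  ẍ = (ẋ'−ẋ)/dt = (-1.075705291−-1.074885186)/0.012482 = -0.065703
  θ̈ = (θ̇'−θ̇)/dt = (1.870064983−1.849217021)/0.012482 = 1.670242
  sinθ=0.202709, cosθ=0.979239
  F = (M+m)·ẍ + m·l·cosθ·θ̈ − m·l·sinθ·θ̇² = -0.095870 + 0.571895 − 0.242380 = 0.233645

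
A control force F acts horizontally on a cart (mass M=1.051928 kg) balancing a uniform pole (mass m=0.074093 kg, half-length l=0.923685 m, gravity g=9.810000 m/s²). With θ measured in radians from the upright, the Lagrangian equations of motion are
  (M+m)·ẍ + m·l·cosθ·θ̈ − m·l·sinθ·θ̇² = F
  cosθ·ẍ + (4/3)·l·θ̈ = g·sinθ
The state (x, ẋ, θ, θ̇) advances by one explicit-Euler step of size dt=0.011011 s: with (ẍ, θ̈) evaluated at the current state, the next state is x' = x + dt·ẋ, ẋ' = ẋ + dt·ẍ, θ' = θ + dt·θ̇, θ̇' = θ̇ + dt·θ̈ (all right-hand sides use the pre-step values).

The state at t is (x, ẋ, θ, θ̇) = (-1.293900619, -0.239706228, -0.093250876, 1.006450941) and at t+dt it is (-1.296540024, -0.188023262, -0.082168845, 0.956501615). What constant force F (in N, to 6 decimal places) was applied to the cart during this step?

ẍ = (ẋ'−ẋ)/dt = (-0.188023262−-0.239706228)/0.011011 = 4.693758
θ̈ = (θ̇'−θ̇)/dt = (0.956501615−1.006450941)/0.011011 = -4.536312
sinθ=-0.093116, cosθ=0.995655
F = (M+m)·ẍ + m·l·cosθ·θ̈ − m·l·sinθ·θ̇² = 5.285270 + -0.309110 − -0.006455 = 4.982615

F = 4.982615 N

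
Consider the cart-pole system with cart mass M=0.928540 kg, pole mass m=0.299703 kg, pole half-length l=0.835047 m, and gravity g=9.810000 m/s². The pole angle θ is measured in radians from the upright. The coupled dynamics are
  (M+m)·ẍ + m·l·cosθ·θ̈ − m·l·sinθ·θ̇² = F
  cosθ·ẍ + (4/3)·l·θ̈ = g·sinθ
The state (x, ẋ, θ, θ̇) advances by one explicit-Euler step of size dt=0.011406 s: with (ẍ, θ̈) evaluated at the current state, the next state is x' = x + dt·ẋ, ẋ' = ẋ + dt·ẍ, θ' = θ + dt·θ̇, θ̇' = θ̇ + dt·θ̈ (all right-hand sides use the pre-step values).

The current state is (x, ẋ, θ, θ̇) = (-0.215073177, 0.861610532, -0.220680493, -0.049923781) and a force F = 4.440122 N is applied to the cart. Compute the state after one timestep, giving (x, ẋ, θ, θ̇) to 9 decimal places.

(-0.205245647, 0.916838663, -0.221249924, -0.120322288)

sinθ=-0.218893664, cosθ=0.975748720
temp = (F + m·l·θ̇²·sinθ)/(M+m) = (4.440122 + -0.000136537)/1.228243 = 3.614908013
θ̈ = (g·sinθ − cosθ·temp)/(l·(4/3 − m·cos²θ/(M+m))) = -6.172059210
ẍ = temp − m·l·θ̈·cosθ/(M+m) = 4.842024487
Euler: x'=-0.215073177+0.011406·0.861610532=-0.205245647, ẋ'=0.861610532+0.011406·4.842024487=0.916838663
       θ'=-0.220680493+0.011406·-0.049923781=-0.221249924, θ̇'=-0.049923781+0.011406·-6.172059210=-0.120322288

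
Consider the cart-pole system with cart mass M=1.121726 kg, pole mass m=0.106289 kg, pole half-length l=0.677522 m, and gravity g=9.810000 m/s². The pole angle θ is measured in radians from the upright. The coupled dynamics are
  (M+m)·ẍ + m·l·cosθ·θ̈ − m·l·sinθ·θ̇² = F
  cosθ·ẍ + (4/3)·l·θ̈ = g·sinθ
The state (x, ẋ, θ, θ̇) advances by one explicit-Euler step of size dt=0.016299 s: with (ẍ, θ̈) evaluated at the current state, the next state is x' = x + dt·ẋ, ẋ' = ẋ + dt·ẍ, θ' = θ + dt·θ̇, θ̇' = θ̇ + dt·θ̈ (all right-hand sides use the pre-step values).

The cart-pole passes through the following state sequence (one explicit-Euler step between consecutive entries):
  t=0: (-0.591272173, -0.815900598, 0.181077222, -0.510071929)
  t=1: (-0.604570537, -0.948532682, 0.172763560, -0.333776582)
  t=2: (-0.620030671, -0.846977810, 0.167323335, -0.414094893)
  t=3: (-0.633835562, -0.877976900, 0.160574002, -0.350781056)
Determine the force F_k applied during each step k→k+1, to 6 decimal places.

F_0 = -9.230086 N
F_1 = 7.300482 N
F_2 = -2.061790 N

step 0→1:
  ẍ = (ẋ'−ẋ)/dt = (-0.948532682−-0.815900598)/0.016299 = -8.137437
  θ̈ = (θ̇'−θ̇)/dt = (-0.333776582−-0.510071929)/0.016299 = 10.816329
  sinθ=0.180089, cosθ=0.983650
  F = (M+m)·ẍ + m·l·cosθ·θ̈ − m·l·sinθ·θ̇² = -9.992895 + 0.766183 − 0.003374 = -9.230086
step 1→2:
  ẍ = (ẋ'−ẋ)/dt = (-0.846977810−-0.948532682)/0.016299 = 6.230742
  θ̈ = (θ̇'−θ̇)/dt = (-0.414094893−-0.333776582)/0.016299 = -4.927806
  sinθ=0.171905, cosθ=0.985113
  F = (M+m)·ẍ + m·l·cosθ·θ̈ − m·l·sinθ·θ̇² = 7.651445 + -0.349584 − 0.001379 = 7.300482
step 2→3:
  ẍ = (ẋ'−ẋ)/dt = (-0.877976900−-0.846977810)/0.016299 = -1.901901
  θ̈ = (θ̇'−θ̇)/dt = (-0.350781056−-0.414094893)/0.016299 = 3.884523
  sinθ=0.166544, cosθ=0.986034
  F = (M+m)·ẍ + m·l·cosθ·θ̈ − m·l·sinθ·θ̇² = -2.335563 + 0.275830 − 0.002057 = -2.061790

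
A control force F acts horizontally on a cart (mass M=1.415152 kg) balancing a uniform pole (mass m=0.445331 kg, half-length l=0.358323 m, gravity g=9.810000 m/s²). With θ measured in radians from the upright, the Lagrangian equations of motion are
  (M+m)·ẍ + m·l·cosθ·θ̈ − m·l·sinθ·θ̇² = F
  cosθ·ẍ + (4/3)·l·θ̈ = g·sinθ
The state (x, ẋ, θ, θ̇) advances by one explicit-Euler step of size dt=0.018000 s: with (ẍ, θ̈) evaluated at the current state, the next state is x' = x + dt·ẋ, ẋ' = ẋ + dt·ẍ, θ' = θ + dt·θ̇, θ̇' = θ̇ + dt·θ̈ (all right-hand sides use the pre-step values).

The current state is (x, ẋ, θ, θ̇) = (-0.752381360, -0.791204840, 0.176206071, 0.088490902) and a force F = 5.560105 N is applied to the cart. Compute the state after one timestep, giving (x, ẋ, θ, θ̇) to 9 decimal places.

(-0.766623047, -0.732699848, 0.177798907, 0.032719887)

sinθ=0.175295661, cosθ=0.984515836
temp = (F + m·l·θ̇²·sinθ)/(M+m) = (5.560105 + 0.000219041)/1.860483 = 2.988645444
θ̈ = (g·sinθ − cosθ·temp)/(l·(4/3 − m·cos²θ/(M+m))) = -3.098389707
ẍ = temp − m·l·θ̈·cosθ/(M+m) = 3.250277320
Euler: x'=-0.752381360+0.018000·-0.791204840=-0.766623047, ẋ'=-0.791204840+0.018000·3.250277320=-0.732699848
       θ'=0.176206071+0.018000·0.088490902=0.177798907, θ̇'=0.088490902+0.018000·-3.098389707=0.032719887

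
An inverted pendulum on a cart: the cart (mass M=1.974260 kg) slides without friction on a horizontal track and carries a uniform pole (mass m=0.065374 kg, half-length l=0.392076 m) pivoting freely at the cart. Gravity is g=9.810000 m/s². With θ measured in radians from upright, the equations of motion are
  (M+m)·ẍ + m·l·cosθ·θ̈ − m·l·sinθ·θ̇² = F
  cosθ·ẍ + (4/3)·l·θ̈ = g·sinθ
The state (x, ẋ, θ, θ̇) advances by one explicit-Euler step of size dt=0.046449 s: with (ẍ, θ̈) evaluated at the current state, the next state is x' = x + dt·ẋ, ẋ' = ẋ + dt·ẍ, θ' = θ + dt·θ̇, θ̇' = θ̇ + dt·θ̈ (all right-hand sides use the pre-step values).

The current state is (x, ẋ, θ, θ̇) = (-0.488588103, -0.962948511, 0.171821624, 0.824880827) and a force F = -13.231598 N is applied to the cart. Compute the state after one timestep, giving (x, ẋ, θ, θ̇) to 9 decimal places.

sinθ=0.170977432, cosθ=0.985274945
temp = (F + m·l·θ̇²·sinθ)/(M+m) = (-13.231598 + 0.002981924)/2.039634 = -6.485779349
θ̈ = (g·sinθ − cosθ·temp)/(l·(4/3 − m·cos²θ/(M+m))) = 15.801136758
ẍ = temp − m·l·θ̈·cosθ/(M+m) = -6.681424390
Euler: x'=-0.488588103+0.046449·-0.962948511=-0.533316098, ẋ'=-0.962948511+0.046449·-6.681424390=-1.273293993
       θ'=0.171821624+0.046449·0.824880827=0.210136514, θ̇'=0.824880827+0.046449·15.801136758=1.558827828

(-0.533316098, -1.273293993, 0.210136514, 1.558827828)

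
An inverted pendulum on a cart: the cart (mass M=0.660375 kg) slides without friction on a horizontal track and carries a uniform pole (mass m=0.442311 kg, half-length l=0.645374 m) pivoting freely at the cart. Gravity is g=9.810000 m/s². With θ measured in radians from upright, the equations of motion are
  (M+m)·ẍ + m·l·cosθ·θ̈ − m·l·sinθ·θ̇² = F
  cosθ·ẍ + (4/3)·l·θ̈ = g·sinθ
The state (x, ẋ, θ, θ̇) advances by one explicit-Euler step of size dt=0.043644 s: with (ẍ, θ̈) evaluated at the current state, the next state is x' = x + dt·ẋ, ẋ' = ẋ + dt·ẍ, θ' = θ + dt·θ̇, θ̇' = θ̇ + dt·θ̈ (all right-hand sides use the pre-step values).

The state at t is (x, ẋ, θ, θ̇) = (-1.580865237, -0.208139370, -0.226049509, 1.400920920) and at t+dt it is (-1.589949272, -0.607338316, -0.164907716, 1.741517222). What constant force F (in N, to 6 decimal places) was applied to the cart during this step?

F = -7.789368 N

ẍ = (ẋ'−ẋ)/dt = (-0.607338316−-0.208139370)/0.043644 = -9.146708
θ̈ = (θ̇'−θ̇)/dt = (1.741517222−1.400920920)/0.043644 = 7.803966
sinθ=-0.224129, cosθ=0.974559
F = (M+m)·ẍ + m·l·cosθ·θ̈ − m·l·sinθ·θ̇² = -10.085947 + 2.171015 − -0.125564 = -7.789368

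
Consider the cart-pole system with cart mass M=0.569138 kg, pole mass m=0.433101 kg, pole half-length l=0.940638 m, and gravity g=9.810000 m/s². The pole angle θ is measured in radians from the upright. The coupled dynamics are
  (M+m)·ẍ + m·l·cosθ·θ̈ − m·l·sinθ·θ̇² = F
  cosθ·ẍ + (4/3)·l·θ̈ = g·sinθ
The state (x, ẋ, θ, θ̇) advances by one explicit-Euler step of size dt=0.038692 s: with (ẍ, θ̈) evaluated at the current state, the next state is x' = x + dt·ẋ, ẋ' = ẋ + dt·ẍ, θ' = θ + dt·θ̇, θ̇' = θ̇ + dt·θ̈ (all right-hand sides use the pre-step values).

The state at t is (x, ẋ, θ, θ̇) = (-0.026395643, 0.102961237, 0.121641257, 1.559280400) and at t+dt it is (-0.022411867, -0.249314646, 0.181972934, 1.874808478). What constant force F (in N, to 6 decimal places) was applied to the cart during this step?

F = -5.947521 N

ẍ = (ẋ'−ẋ)/dt = (-0.249314646−0.102961237)/0.038692 = -9.104618
θ̈ = (θ̇'−θ̇)/dt = (1.874808478−1.559280400)/0.038692 = 8.154866
sinθ=0.121341, cosθ=0.992611
F = (M+m)·ẍ + m·l·cosθ·θ̈ − m·l·sinθ·θ̇² = -9.125003 + 3.297673 − 0.120190 = -5.947521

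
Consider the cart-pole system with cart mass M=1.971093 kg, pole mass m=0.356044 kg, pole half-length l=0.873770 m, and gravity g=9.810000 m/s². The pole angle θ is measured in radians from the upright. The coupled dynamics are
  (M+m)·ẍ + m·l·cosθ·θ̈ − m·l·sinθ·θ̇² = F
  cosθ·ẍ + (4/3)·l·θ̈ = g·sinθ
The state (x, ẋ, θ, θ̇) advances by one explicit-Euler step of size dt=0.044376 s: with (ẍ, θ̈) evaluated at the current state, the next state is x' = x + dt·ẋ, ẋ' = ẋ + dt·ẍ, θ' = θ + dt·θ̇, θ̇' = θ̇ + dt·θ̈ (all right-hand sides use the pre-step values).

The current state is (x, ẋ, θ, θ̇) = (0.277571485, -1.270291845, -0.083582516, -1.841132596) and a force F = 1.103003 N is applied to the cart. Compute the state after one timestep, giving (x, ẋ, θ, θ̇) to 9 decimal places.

sinθ=-0.083485232, cosθ=0.996509015
temp = (F + m·l·θ̇²·sinθ)/(M+m) = (1.103003 + -0.088040113)/2.327137 = 0.436142301
θ̈ = (g·sinθ − cosθ·temp)/(l·(4/3 − m·cos²θ/(M+m))) = -1.214415103
ẍ = temp − m·l·θ̈·cosθ/(M+m) = 0.597923199
Euler: x'=0.277571485+0.044376·-1.270291845=0.221201014, ẋ'=-1.270291845+0.044376·0.597923199=-1.243758405
       θ'=-0.083582516+0.044376·-1.841132596=-0.165284616, θ̇'=-1.841132596+0.044376·-1.214415103=-1.895023481

(0.221201014, -1.243758405, -0.165284616, -1.895023481)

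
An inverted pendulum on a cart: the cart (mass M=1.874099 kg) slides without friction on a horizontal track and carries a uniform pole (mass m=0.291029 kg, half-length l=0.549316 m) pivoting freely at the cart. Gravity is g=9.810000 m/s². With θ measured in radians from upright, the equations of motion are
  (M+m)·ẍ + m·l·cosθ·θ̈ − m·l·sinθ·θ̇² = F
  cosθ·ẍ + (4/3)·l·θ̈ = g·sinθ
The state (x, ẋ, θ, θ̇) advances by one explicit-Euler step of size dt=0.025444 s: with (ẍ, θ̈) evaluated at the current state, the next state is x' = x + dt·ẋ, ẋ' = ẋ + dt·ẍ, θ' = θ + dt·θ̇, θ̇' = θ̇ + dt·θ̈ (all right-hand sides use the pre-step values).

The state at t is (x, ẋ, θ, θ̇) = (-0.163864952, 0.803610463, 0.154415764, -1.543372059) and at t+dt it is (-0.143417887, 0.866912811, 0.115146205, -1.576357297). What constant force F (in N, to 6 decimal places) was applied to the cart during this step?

ẍ = (ẋ'−ẋ)/dt = (0.866912811−0.803610463)/0.025444 = 2.487909
θ̈ = (θ̇'−θ̇)/dt = (-1.576357297−-1.543372059)/0.025444 = -1.296386
sinθ=0.153803, cosθ=0.988102
F = (M+m)·ẍ + m·l·cosθ·θ̈ − m·l·sinθ·θ̇² = 5.386641 + -0.204783 − 0.058569 = 5.123289

F = 5.123289 N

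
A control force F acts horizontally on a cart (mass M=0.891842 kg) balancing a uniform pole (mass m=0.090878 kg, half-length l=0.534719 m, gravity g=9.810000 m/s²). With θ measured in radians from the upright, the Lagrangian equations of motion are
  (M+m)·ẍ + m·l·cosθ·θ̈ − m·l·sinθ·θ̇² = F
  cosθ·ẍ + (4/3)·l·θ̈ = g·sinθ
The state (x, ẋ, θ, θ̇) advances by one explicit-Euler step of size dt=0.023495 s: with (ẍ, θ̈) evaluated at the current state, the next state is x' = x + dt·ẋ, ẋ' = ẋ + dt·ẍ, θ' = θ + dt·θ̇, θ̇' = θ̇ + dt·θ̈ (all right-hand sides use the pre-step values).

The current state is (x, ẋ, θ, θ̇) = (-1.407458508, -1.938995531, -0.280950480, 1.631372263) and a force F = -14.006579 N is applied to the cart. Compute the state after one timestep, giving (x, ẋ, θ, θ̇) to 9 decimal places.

(-1.453015208, -2.293139449, -0.242621389, 2.018985414)

sinθ=-0.277268988, cosθ=0.960792334
temp = (F + m·l·θ̇²·sinθ)/(M+m) = (-14.006579 + -0.035858475)/0.982720 = -14.289357574
θ̈ = (g·sinθ − cosθ·temp)/(l·(4/3 − m·cos²θ/(M+m))) = 16.497686794
ẍ = temp − m·l·θ̈·cosθ/(M+m) = -15.073161015
Euler: x'=-1.407458508+0.023495·-1.938995531=-1.453015208, ẋ'=-1.938995531+0.023495·-15.073161015=-2.293139449
       θ'=-0.280950480+0.023495·1.631372263=-0.242621389, θ̇'=1.631372263+0.023495·16.497686794=2.018985414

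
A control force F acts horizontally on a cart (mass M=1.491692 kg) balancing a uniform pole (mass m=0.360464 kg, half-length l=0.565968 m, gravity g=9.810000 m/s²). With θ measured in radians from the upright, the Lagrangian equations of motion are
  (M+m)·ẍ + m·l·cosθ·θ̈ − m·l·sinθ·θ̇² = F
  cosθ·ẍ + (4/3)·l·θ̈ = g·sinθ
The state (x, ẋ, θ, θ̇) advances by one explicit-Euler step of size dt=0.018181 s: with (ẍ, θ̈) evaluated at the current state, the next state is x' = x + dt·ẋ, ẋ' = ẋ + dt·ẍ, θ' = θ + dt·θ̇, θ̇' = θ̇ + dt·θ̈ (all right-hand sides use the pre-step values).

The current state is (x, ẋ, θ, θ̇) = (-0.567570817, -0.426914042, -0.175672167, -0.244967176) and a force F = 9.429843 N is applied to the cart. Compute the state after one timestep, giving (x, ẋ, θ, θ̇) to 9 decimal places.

sinθ=-0.174769999, cosθ=0.984609287
temp = (F + m·l·θ̇²·sinθ)/(M+m) = (9.429843 + -0.002139619)/1.852156 = 5.090123824
θ̈ = (g·sinθ − cosθ·temp)/(l·(4/3 − m·cos²θ/(M+m))) = -10.382612172
ẍ = temp − m·l·θ̈·cosθ/(M+m) = 6.216145552
Euler: x'=-0.567570817+0.018181·-0.426914042=-0.575332541, ẋ'=-0.426914042+0.018181·6.216145552=-0.313898300
       θ'=-0.175672167+0.018181·-0.244967176=-0.180125915, θ̇'=-0.244967176+0.018181·-10.382612172=-0.433733448

(-0.575332541, -0.313898300, -0.180125915, -0.433733448)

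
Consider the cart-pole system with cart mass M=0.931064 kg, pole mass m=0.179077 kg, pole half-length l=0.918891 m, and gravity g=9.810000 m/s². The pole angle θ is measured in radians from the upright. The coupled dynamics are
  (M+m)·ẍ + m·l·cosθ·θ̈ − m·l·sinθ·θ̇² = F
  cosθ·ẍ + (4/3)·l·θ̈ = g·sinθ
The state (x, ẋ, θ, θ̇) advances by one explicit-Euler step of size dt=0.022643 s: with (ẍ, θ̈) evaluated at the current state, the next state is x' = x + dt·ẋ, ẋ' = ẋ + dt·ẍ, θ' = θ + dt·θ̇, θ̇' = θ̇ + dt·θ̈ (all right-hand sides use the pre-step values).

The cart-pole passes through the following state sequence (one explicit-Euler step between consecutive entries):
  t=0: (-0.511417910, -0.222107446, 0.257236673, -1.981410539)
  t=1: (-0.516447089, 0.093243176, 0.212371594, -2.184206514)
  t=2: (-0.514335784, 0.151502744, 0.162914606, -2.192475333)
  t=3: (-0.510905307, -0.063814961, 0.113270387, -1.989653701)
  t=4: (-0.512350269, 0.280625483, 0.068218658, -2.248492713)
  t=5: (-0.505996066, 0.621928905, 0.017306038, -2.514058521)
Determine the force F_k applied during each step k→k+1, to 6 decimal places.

step 0→1:
  ẍ = (ẋ'−ẋ)/dt = (0.093243176−-0.222107446)/0.022643 = 13.927069
  θ̈ = (θ̇'−θ̇)/dt = (-2.184206514−-1.981410539)/0.022643 = -8.956233
  sinθ=0.254409, cosθ=0.967097
  F = (M+m)·ẍ + m·l·cosθ·θ̈ − m·l·sinθ·θ̇² = 15.461010 + -1.425276 − 0.164356 = 13.871378
step 1→2:
  ẍ = (ẋ'−ẋ)/dt = (0.151502744−0.093243176)/0.022643 = 2.572962
  θ̈ = (θ̇'−θ̇)/dt = (-2.192475333−-2.184206514)/0.022643 = -0.365182
  sinθ=0.210779, cosθ=0.977534
  F = (M+m)·ẍ + m·l·cosθ·θ̈ − m·l·sinθ·θ̇² = 2.856350 + -0.058742 − 0.165470 = 2.632139
step 2→3:
  ẍ = (ẋ'−ẋ)/dt = (-0.063814961−0.151502744)/0.022643 = -9.509239
  θ̈ = (θ̇'−θ̇)/dt = (-1.989653701−-2.192475333)/0.022643 = 8.957366
  sinθ=0.162195, cosθ=0.986759
  F = (M+m)·ẍ + m·l·cosθ·θ̈ − m·l·sinθ·θ̇² = -10.556596 + 1.454438 − 0.128295 = -9.230454
step 3→4:
  ẍ = (ẋ'−ẋ)/dt = (0.280625483−-0.063814961)/0.022643 = 15.211785
  θ̈ = (θ̇'−θ̇)/dt = (-2.248492713−-1.989653701)/0.022643 = -11.431304
  sinθ=0.113028, cosθ=0.993592
  F = (M+m)·ẍ + m·l·cosθ·θ̈ − m·l·sinθ·θ̇² = 16.887226 + -1.868992 − 0.073629 = 14.944605
step 4→5:
  ẍ = (ẋ'−ẋ)/dt = (0.621928905−0.280625483)/0.022643 = 15.073242
  θ̈ = (θ̇'−θ̇)/dt = (-2.514058521−-2.248492713)/0.022643 = -11.728384
  sinθ=0.068166, cosθ=0.997674
  F = (M+m)·ẍ + m·l·cosθ·θ̈ − m·l·sinθ·θ̇² = 16.733424 + -1.925443 − 0.056709 = 14.751272

F_0 = 13.871378 N
F_1 = 2.632139 N
F_2 = -9.230454 N
F_3 = 14.944605 N
F_4 = 14.751272 N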